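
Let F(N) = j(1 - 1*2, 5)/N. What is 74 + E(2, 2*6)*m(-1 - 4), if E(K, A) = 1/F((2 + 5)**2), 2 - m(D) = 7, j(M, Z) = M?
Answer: 319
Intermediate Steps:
F(N) = -1/N (F(N) = (1 - 1*2)/N = (1 - 2)/N = -1/N)
m(D) = -5 (m(D) = 2 - 1*7 = 2 - 7 = -5)
E(K, A) = -49 (E(K, A) = 1/(-1/((2 + 5)**2)) = 1/(-1/(7**2)) = 1/(-1/49) = -49)
74 + E(2, 2*6)*m(-1 - 4) = 74 - 49*(-5) = 74 + 245 = 319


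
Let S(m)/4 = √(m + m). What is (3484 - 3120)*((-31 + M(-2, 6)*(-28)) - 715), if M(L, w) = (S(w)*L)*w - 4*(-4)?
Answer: -434616 + 978432*√3 ≈ 1.2601e+6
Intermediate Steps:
S(m) = 4*√2*√m (S(m) = 4*√(m + m) = 4*√(2*m) = 4*(√2*√m) = 4*√2*√m)
M(L, w) = 16 + 4*L*√2*w^(3/2) (M(L, w) = ((4*√2*√w)*L)*w - 4*(-4) = (4*L*√2*√w)*w + 16 = 4*L*√2*w^(3/2) + 16 = 16 + 4*L*√2*w^(3/2))
(3484 - 3120)*((-31 + M(-2, 6)*(-28)) - 715) = (3484 - 3120)*((-31 + (16 + 4*(-2)*√2*6^(3/2))*(-28)) - 715) = 364*((-31 + (16 + 4*(-2)*√2*(6*√6))*(-28)) - 715) = 364*((-31 + (16 - 96*√3)*(-28)) - 715) = 364*((-31 + (-448 + 2688*√3)) - 715) = 364*((-479 + 2688*√3) - 715) = 364*(-1194 + 2688*√3) = -434616 + 978432*√3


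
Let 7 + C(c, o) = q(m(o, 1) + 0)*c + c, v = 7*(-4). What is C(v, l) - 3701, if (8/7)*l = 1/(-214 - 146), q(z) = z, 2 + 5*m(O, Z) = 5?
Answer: -18764/5 ≈ -3752.8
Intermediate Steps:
m(O, Z) = ⅗ (m(O, Z) = -⅖ + (⅕)*5 = -⅖ + 1 = ⅗)
v = -28
l = -7/2880 (l = 7/(8*(-214 - 146)) = (7/8)/(-360) = (7/8)*(-1/360) = -7/2880 ≈ -0.0024306)
C(c, o) = -7 + 8*c/5 (C(c, o) = -7 + ((⅗ + 0)*c + c) = -7 + (3*c/5 + c) = -7 + 8*c/5)
C(v, l) - 3701 = (-7 + (8/5)*(-28)) - 3701 = (-7 - 224/5) - 3701 = -259/5 - 3701 = -18764/5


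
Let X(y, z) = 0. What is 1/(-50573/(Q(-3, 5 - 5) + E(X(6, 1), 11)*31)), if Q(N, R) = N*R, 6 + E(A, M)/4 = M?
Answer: -620/50573 ≈ -0.012260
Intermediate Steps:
E(A, M) = -24 + 4*M
1/(-50573/(Q(-3, 5 - 5) + E(X(6, 1), 11)*31)) = 1/(-50573/(-3*(5 - 5) + (-24 + 4*11)*31)) = 1/(-50573/(-3*0 + (-24 + 44)*31)) = 1/(-50573/(0 + 20*31)) = 1/(-50573/(0 + 620)) = 1/(-50573/620) = -620/50573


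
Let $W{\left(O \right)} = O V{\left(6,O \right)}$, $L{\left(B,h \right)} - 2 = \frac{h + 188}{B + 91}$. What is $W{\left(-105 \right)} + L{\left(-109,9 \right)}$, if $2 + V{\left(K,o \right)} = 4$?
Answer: $- \frac{3941}{18} \approx -218.94$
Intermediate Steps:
$L{\left(B,h \right)} = 2 + \frac{188 + h}{91 + B}$ ($L{\left(B,h \right)} = 2 + \frac{h + 188}{B + 91} = 2 + \frac{188 + h}{91 + B}$)
$V{\left(K,o \right)} = 2$ ($V{\left(K,o \right)} = -2 + 4 = 2$)
$W{\left(O \right)} = 2 O$ ($W{\left(O \right)} = O 2 = 2 O$)
$W{\left(-105 \right)} + L{\left(-109,9 \right)} = 2 \left(-105\right) + \frac{370 + 9 + 2 \left(-109\right)}{91 - 109} = -210 + \frac{370 + 9 - 218}{-18} = -210 - \frac{161}{18} = - \frac{3941}{18}$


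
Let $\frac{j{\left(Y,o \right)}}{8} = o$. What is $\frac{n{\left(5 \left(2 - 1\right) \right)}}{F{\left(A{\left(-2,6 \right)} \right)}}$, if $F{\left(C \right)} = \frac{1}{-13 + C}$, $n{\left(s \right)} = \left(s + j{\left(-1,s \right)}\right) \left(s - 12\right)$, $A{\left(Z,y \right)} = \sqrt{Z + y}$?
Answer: $3465$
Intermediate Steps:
$j{\left(Y,o \right)} = 8 o$
$n{\left(s \right)} = 9 s \left(-12 + s\right)$ ($n{\left(s \right)} = \left(s + 8 s\right) \left(s - 12\right) = 9 s \left(-12 + s\right)$)
$\frac{n{\left(5 \left(2 - 1\right) \right)}}{F{\left(A{\left(-2,6 \right)} \right)}} = \frac{9 \cdot 5 \left(2 - 1\right) \left(-12 + 5 \left(2 - 1\right)\right)}{\frac{1}{-13 + \sqrt{-2 + 6}}} = \frac{9 \cdot 5 \cdot 1 \left(-12 + 5 \cdot 1\right)}{\frac{1}{-13 + \sqrt{4}}} = \frac{9 \cdot 5 \left(-12 + 5\right)}{\frac{1}{-13 + 2}} = \frac{9 \cdot 5 \left(-7\right)}{\frac{1}{-11}} = - \frac{315}{- \frac{1}{11}} = \left(-315\right) \left(-11\right) = 3465$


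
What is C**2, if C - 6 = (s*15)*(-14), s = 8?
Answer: 2802276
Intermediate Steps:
C = -1674 (C = 6 + (8*15)*(-14) = 6 + 120*(-14) = 6 - 1680 = -1674)
C**2 = (-1674)**2 = 2802276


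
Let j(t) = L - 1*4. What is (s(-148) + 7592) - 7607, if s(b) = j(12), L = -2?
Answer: -21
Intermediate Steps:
j(t) = -6 (j(t) = -2 - 1*4 = -2 - 4 = -6)
s(b) = -6
(s(-148) + 7592) - 7607 = (-6 + 7592) - 7607 = 7586 - 7607 = -21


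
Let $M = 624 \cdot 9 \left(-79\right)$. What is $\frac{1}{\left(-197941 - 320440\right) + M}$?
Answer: $- \frac{1}{962045} \approx -1.0395 \cdot 10^{-6}$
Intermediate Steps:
$M = -443664$ ($M = 5616 \left(-79\right) = -443664$)
$\frac{1}{\left(-197941 - 320440\right) + M} = \frac{1}{\left(-197941 - 320440\right) - 443664} = \frac{1}{-518381 - 443664} = \frac{1}{-962045} = - \frac{1}{962045}$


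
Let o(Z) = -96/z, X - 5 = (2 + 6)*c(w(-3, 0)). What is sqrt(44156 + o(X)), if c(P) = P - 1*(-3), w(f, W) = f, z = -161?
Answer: 2*sqrt(286145783)/161 ≈ 210.13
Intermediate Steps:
c(P) = 3 + P (c(P) = P + 3 = 3 + P)
X = 5 (X = 5 + (2 + 6)*(3 - 3) = 5 + 8*0 = 5 + 0 = 5)
o(Z) = 96/161 (o(Z) = -96/(-161) = -96*(-1/161) = 96/161)
sqrt(44156 + o(X)) = sqrt(44156 + 96/161) = sqrt(7109212/161) = 2*sqrt(286145783)/161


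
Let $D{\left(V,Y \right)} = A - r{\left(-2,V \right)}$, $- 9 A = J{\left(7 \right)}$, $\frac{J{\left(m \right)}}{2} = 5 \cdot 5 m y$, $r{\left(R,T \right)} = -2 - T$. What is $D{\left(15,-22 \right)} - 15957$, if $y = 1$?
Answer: $- \frac{143810}{9} \approx -15979.0$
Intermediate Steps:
$J{\left(m \right)} = 50 m$ ($J{\left(m \right)} = 2 \cdot 5 \cdot 5 m 1 = 2 \cdot 25 m 1 = 2 \cdot 25 m = 50 m$)
$A = - \frac{350}{9}$ ($A = - \frac{50 \cdot 7}{9} = \left(- \frac{1}{9}\right) 350 = - \frac{350}{9} \approx -38.889$)
$D{\left(V,Y \right)} = - \frac{332}{9} + V$ ($D{\left(V,Y \right)} = - \frac{350}{9} - \left(-2 - V\right) = - \frac{350}{9} + \left(2 + V\right) = - \frac{332}{9} + V$)
$D{\left(15,-22 \right)} - 15957 = \left(- \frac{332}{9} + 15\right) - 15957 = - \frac{197}{9} - 15957 = - \frac{143810}{9}$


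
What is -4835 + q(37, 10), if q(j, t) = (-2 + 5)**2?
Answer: -4826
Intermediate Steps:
q(j, t) = 9 (q(j, t) = 3**2 = 9)
-4835 + q(37, 10) = -4835 + 9 = -4826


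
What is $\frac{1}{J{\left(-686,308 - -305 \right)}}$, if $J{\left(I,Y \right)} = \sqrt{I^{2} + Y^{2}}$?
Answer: $\frac{\sqrt{846365}}{846365} \approx 0.001087$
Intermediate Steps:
$\frac{1}{J{\left(-686,308 - -305 \right)}} = \frac{1}{\sqrt{\left(-686\right)^{2} + \left(308 - -305\right)^{2}}} = \frac{1}{\sqrt{470596 + \left(308 + 305\right)^{2}}} = \frac{1}{\sqrt{470596 + 613^{2}}} = \frac{1}{\sqrt{470596 + 375769}} = \frac{1}{\sqrt{846365}} = \frac{\sqrt{846365}}{846365}$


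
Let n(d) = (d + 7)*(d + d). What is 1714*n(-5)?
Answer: -34280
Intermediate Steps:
n(d) = 2*d*(7 + d) (n(d) = (7 + d)*(2*d) = 2*d*(7 + d))
1714*n(-5) = 1714*(2*(-5)*(7 - 5)) = 1714*(2*(-5)*2) = 1714*(-20) = -34280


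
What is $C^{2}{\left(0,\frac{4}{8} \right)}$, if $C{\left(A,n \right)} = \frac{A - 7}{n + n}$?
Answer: $49$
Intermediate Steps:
$C{\left(A,n \right)} = \frac{-7 + A}{2 n}$
$C^{2}{\left(0,\frac{4}{8} \right)} = \left(\frac{-7 + 0}{2 \cdot \frac{4}{8}}\right)^{2} = \left(\frac{1}{2} \frac{1}{4 \cdot \frac{1}{8}} \left(-7\right)\right)^{2} = \left(\frac{1}{2} \frac{1}{\frac{1}{2}} \left(-7\right)\right)^{2} = \left(\frac{1}{2} \cdot 2 \left(-7\right)\right)^{2} = \left(-7\right)^{2} = 49$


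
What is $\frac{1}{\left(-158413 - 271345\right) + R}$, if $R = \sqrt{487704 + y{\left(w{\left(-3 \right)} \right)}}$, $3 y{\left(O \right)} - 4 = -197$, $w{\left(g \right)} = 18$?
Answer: $- \frac{1289274}{554074352773} - \frac{\sqrt{4388757}}{554074352773} \approx -2.3307 \cdot 10^{-6}$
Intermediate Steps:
$y{\left(O \right)} = - \frac{193}{3}$ ($y{\left(O \right)} = \frac{4}{3} + \frac{1}{3} \left(-197\right) = \frac{4}{3} - \frac{197}{3} = - \frac{193}{3}$)
$R = \frac{\sqrt{4388757}}{3}$ ($R = \sqrt{487704 - \frac{193}{3}} = \sqrt{\frac{1462919}{3}} = \frac{\sqrt{4388757}}{3} \approx 698.31$)
$\frac{1}{\left(-158413 - 271345\right) + R} = \frac{1}{\left(-158413 - 271345\right) + \frac{\sqrt{4388757}}{3}} = \frac{1}{-429758 + \frac{\sqrt{4388757}}{3}}$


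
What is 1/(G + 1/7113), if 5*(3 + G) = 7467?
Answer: 35565/53006081 ≈ 0.00067096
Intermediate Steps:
G = 7452/5 (G = -3 + (⅕)*7467 = -3 + 7467/5 = 7452/5 ≈ 1490.4)
1/(G + 1/7113) = 1/(7452/5 + 1/7113) = 1/(53006081/35565) = 35565/53006081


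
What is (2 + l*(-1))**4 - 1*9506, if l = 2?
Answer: -9506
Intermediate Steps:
(2 + l*(-1))**4 - 1*9506 = (2 + 2*(-1))**4 - 1*9506 = (2 - 2)**4 - 9506 = 0**4 - 9506 = 0 - 9506 = -9506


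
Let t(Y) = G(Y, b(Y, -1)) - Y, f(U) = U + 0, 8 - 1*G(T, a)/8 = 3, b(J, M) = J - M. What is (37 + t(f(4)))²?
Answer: 5329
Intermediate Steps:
G(T, a) = 40 (G(T, a) = 64 - 8*3 = 64 - 24 = 40)
f(U) = U
t(Y) = 40 - Y
(37 + t(f(4)))² = (37 + (40 - 1*4))² = (37 + (40 - 4))² = (37 + 36)² = 73² = 5329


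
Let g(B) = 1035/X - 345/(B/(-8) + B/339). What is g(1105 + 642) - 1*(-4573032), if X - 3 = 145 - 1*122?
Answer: 68754704718459/15034682 ≈ 4.5731e+6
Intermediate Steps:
X = 26 (X = 3 + (145 - 1*122) = 3 + (145 - 122) = 3 + 23 = 26)
g(B) = 1035/26 + 935640/(331*B) (g(B) = 1035/26 - 345/(B/(-8) + B/339) = 1035*(1/26) - 345/(B*(-⅛) + B*(1/339)) = 1035/26 - 345/(-B/8 + B/339) = 1035/26 - 345*(-2712/(331*B)) = 1035/26 - (-935640)/(331*B) = 1035/26 + 935640/(331*B))
g(1105 + 642) - 1*(-4573032) = 1035*(23504 + 331*(1105 + 642))/(8606*(1105 + 642)) - 1*(-4573032) = (1035/8606)*(23504 + 331*1747)/1747 + 4573032 = (1035/8606)*(1/1747)*(23504 + 578257) + 4573032 = (1035/8606)*(1/1747)*601761 + 4573032 = 622822635/15034682 + 4573032 = 68754704718459/15034682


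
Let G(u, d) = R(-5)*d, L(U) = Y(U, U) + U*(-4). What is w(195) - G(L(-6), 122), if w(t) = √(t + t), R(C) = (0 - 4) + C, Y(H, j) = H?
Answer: 1098 + √390 ≈ 1117.7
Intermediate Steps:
R(C) = -4 + C
L(U) = -3*U (L(U) = U + U*(-4) = U - 4*U = -3*U)
G(u, d) = -9*d (G(u, d) = (-4 - 5)*d = -9*d)
w(t) = √2*√t (w(t) = √(2*t) = √2*√t)
w(195) - G(L(-6), 122) = √2*√195 - (-9)*122 = √390 - 1*(-1098) = √390 + 1098 = 1098 + √390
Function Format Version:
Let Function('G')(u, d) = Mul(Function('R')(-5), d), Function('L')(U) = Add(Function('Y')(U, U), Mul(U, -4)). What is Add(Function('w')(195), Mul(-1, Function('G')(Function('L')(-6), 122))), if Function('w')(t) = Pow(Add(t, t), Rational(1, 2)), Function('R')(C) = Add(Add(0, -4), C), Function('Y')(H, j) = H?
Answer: Add(1098, Pow(390, Rational(1, 2))) ≈ 1117.7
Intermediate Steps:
Function('R')(C) = Add(-4, C)
Function('L')(U) = Mul(-3, U) (Function('L')(U) = Add(U, Mul(U, -4)) = Add(U, Mul(-4, U)) = Mul(-3, U))
Function('G')(u, d) = Mul(-9, d) (Function('G')(u, d) = Mul(Add(-4, -5), d) = Mul(-9, d))
Function('w')(t) = Mul(Pow(2, Rational(1, 2)), Pow(t, Rational(1, 2))) (Function('w')(t) = Pow(Mul(2, t), Rational(1, 2)) = Mul(Pow(2, Rational(1, 2)), Pow(t, Rational(1, 2))))
Add(Function('w')(195), Mul(-1, Function('G')(Function('L')(-6), 122))) = Add(Mul(Pow(2, Rational(1, 2)), Pow(195, Rational(1, 2))), Mul(-1, Mul(-9, 122))) = Add(Pow(390, Rational(1, 2)), Mul(-1, -1098)) = Add(Pow(390, Rational(1, 2)), 1098) = Add(1098, Pow(390, Rational(1, 2)))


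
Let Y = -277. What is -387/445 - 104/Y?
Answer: -60919/123265 ≈ -0.49421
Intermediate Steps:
-387/445 - 104/Y = -387/445 - 104/(-277) = -387*1/445 - 104*(-1/277) = -387/445 + 104/277 = -60919/123265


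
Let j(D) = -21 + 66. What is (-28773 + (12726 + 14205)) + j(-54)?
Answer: -1797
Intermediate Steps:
j(D) = 45
(-28773 + (12726 + 14205)) + j(-54) = (-28773 + (12726 + 14205)) + 45 = (-28773 + 26931) + 45 = -1842 + 45 = -1797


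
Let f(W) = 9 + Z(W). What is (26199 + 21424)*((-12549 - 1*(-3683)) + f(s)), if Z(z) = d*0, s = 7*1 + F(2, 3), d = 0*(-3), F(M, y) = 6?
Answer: -421796911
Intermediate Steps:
d = 0
s = 13 (s = 7*1 + 6 = 7 + 6 = 13)
Z(z) = 0 (Z(z) = 0*0 = 0)
f(W) = 9 (f(W) = 9 + 0 = 9)
(26199 + 21424)*((-12549 - 1*(-3683)) + f(s)) = (26199 + 21424)*((-12549 - 1*(-3683)) + 9) = 47623*((-12549 + 3683) + 9) = 47623*(-8866 + 9) = 47623*(-8857) = -421796911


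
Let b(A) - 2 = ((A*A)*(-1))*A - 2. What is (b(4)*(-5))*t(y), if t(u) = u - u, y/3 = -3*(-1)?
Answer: 0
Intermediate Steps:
y = 9 (y = 3*(-3*(-1)) = 3*3 = 9)
t(u) = 0
b(A) = -A³ (b(A) = 2 + (((A*A)*(-1))*A - 2) = 2 + ((A²*(-1))*A - 2) = 2 + ((-A²)*A - 2) = 2 + (-A³ - 2) = 2 + (-2 - A³) = -A³)
(b(4)*(-5))*t(y) = (-1*4³*(-5))*0 = (-1*64*(-5))*0 = -64*(-5)*0 = 320*0 = 0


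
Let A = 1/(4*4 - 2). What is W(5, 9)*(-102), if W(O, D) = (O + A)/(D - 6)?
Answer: -1207/7 ≈ -172.43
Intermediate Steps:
A = 1/14 (A = 1/(16 - 2) = 1/14 ≈ 0.071429)
W(O, D) = (1/14 + O)/(-6 + D) (W(O, D) = (O + 1/14)/(D - 6) = (1/14 + O)/(-6 + D))
W(5, 9)*(-102) = ((1/14 + 5)/(-6 + 9))*(-102) = ((71/14)/3)*(-102) = ((⅓)*(71/14))*(-102) = (71/42)*(-102) = -1207/7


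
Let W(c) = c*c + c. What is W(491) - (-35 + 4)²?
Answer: 240611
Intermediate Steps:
W(c) = c + c² (W(c) = c² + c = c + c²)
W(491) - (-35 + 4)² = 491*(1 + 491) - (-35 + 4)² = 491*492 - 1*(-31)² = 241572 - 1*961 = 241572 - 961 = 240611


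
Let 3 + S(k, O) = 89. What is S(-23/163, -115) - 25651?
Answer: -25565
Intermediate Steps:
S(k, O) = 86 (S(k, O) = -3 + 89 = 86)
S(-23/163, -115) - 25651 = 86 - 25651 = -25565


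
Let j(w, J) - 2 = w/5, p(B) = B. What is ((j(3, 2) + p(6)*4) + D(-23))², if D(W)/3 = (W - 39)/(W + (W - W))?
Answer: 15912121/13225 ≈ 1203.2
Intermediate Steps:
j(w, J) = 2 + w/5
D(W) = 3*(-39 + W)/W (D(W) = 3*((W - 39)/(W + (W - W))) = 3*((-39 + W)/(W + 0)) = 3*((-39 + W)/W) = 3*(-39 + W)/W)
((j(3, 2) + p(6)*4) + D(-23))² = (((2 + (⅕)*3) + 6*4) + (3 - 117/(-23)))² = (((2 + ⅗) + 24) + (3 - 117*(-1/23)))² = ((13/5 + 24) + (3 + 117/23))² = (133/5 + 186/23)² = (3989/115)² = 15912121/13225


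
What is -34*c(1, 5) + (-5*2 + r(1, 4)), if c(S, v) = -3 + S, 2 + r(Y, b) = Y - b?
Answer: 53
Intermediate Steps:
r(Y, b) = -2 + Y - b (r(Y, b) = -2 + (Y - b) = -2 + Y - b)
-34*c(1, 5) + (-5*2 + r(1, 4)) = -34*(-3 + 1) + (-5*2 + (-2 + 1 - 1*4)) = -34*(-2) + (-10 + (-2 + 1 - 4)) = 68 + (-10 - 5) = 68 - 15 = 53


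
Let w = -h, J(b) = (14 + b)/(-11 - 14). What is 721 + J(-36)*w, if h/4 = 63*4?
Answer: -4151/25 ≈ -166.04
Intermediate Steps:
J(b) = -14/25 - b/25 (J(b) = (14 + b)/(-25) = (14 + b)*(-1/25) = -14/25 - b/25)
h = 1008 (h = 4*(63*4) = 4*252 = 1008)
w = -1008 (w = -1*1008 = -1008)
721 + J(-36)*w = 721 + (-14/25 - 1/25*(-36))*(-1008) = 721 + (-14/25 + 36/25)*(-1008) = 721 + (22/25)*(-1008) = 721 - 22176/25 = -4151/25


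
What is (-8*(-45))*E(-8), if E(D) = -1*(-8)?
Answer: 2880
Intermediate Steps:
E(D) = 8
(-8*(-45))*E(-8) = -8*(-45)*8 = 360*8 = 2880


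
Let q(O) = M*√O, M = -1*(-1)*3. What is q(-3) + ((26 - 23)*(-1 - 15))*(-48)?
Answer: 2304 + 3*I*√3 ≈ 2304.0 + 5.1962*I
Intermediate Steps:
M = 3 (M = 1*3 = 3)
q(O) = 3*√O
q(-3) + ((26 - 23)*(-1 - 15))*(-48) = 3*√(-3) + ((26 - 23)*(-1 - 15))*(-48) = 3*(I*√3) + (3*(-16))*(-48) = 3*I*√3 - 48*(-48) = 3*I*√3 + 2304 = 2304 + 3*I*√3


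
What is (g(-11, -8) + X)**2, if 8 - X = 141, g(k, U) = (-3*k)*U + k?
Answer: 166464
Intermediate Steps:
g(k, U) = k - 3*U*k (g(k, U) = -3*U*k + k = k - 3*U*k)
X = -133 (X = 8 - 1*141 = 8 - 141 = -133)
(g(-11, -8) + X)**2 = (-11*(1 - 3*(-8)) - 133)**2 = (-11*(1 + 24) - 133)**2 = (-11*25 - 133)**2 = (-275 - 133)**2 = (-408)**2 = 166464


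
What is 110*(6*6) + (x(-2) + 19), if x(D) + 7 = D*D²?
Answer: 3964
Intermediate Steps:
x(D) = -7 + D³ (x(D) = -7 + D*D² = -7 + D³)
110*(6*6) + (x(-2) + 19) = 110*(6*6) + ((-7 + (-2)³) + 19) = 110*36 + ((-7 - 8) + 19) = 3960 + (-15 + 19) = 3960 + 4 = 3964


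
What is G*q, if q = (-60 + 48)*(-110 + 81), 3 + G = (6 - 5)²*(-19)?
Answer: -7656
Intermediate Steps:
G = -22 (G = -3 + (6 - 5)²*(-19) = -3 + 1²*(-19) = -3 + 1*(-19) = -3 - 19 = -22)
q = 348 (q = -12*(-29) = 348)
G*q = -22*348 = -7656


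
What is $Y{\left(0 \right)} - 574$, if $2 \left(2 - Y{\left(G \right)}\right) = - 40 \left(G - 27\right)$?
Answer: $-1112$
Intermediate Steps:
$Y{\left(G \right)} = -538 + 20 G$ ($Y{\left(G \right)} = 2 - \frac{\left(-40\right) \left(G - 27\right)}{2} = 2 - \frac{\left(-40\right) \left(-27 + G\right)}{2} = 2 - \frac{1080 - 40 G}{2} = 2 + \left(-540 + 20 G\right) = -538 + 20 G$)
$Y{\left(0 \right)} - 574 = \left(-538 + 20 \cdot 0\right) - 574 = \left(-538 + 0\right) - 574 = -538 - 574 = -1112$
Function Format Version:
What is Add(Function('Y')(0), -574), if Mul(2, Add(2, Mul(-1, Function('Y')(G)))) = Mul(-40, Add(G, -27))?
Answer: -1112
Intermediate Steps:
Function('Y')(G) = Add(-538, Mul(20, G)) (Function('Y')(G) = Add(2, Mul(Rational(-1, 2), Mul(-40, Add(G, -27)))) = Add(2, Mul(Rational(-1, 2), Mul(-40, Add(-27, G)))) = Add(2, Mul(Rational(-1, 2), Add(1080, Mul(-40, G)))) = Add(2, Add(-540, Mul(20, G))) = Add(-538, Mul(20, G)))
Add(Function('Y')(0), -574) = Add(Add(-538, Mul(20, 0)), -574) = Add(Add(-538, 0), -574) = Add(-538, -574) = -1112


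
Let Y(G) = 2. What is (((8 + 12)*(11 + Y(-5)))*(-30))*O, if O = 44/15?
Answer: -22880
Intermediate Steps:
O = 44/15 (O = 44*(1/15) = 44/15 ≈ 2.9333)
(((8 + 12)*(11 + Y(-5)))*(-30))*O = (((8 + 12)*(11 + 2))*(-30))*(44/15) = ((20*13)*(-30))*(44/15) = (260*(-30))*(44/15) = -7800*44/15 = -22880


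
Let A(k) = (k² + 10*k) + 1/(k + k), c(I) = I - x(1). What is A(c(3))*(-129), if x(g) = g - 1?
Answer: -10105/2 ≈ -5052.5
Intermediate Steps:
x(g) = -1 + g
c(I) = I (c(I) = I - (-1 + 1) = I - 1*0 = I + 0 = I)
A(k) = k² + 1/(2*k) + 10*k (A(k) = (k² + 10*k) + 1/(2*k) = k² + 1/(2*k) + 10*k)
A(c(3))*(-129) = (3² + (½)/3 + 10*3)*(-129) = (9 + (½)*(⅓) + 30)*(-129) = (9 + ⅙ + 30)*(-129) = (235/6)*(-129) = -10105/2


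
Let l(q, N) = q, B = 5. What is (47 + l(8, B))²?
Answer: 3025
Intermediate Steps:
(47 + l(8, B))² = (47 + 8)² = 55² = 3025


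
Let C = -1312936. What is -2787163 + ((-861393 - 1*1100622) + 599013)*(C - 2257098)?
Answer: 4865960694905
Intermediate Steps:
-2787163 + ((-861393 - 1*1100622) + 599013)*(C - 2257098) = -2787163 + ((-861393 - 1*1100622) + 599013)*(-1312936 - 2257098) = -2787163 + ((-861393 - 1100622) + 599013)*(-3570034) = -2787163 + (-1962015 + 599013)*(-3570034) = -2787163 - 1363002*(-3570034) = -2787163 + 4865963482068 = 4865960694905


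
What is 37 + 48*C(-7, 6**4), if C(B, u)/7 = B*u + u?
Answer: -2612699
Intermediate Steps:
C(B, u) = 7*u + 7*B*u (C(B, u) = 7*(B*u + u) = 7*(u + B*u) = 7*u + 7*B*u)
37 + 48*C(-7, 6**4) = 37 + 48*(7*6**4*(1 - 7)) = 37 + 48*(7*1296*(-6)) = 37 + 48*(-54432) = 37 - 2612736 = -2612699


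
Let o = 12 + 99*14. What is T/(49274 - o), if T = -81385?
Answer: -81385/47876 ≈ -1.6999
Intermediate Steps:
o = 1398 (o = 12 + 1386 = 1398)
T/(49274 - o) = -81385/(49274 - 1*1398) = -81385/(49274 - 1398) = -81385/47876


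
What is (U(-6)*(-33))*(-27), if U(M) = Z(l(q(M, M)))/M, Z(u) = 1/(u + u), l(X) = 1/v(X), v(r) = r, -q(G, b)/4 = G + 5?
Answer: -297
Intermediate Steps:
q(G, b) = -20 - 4*G (q(G, b) = -4*(G + 5) = -4*(5 + G) = -20 - 4*G)
l(X) = 1/X
Z(u) = 1/(2*u)
U(M) = (-10 - 2*M)/M (U(M) = (1/(2*(1/(-20 - 4*M))))/M = ((-20 - 4*M)/2)/M = (-10 - 2*M)/M)
(U(-6)*(-33))*(-27) = ((-2 - 10/(-6))*(-33))*(-27) = ((-2 - 10*(-⅙))*(-33))*(-27) = ((-2 + 5/3)*(-33))*(-27) = -⅓*(-33)*(-27) = 11*(-27) = -297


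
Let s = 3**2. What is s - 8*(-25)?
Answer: 209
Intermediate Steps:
s = 9
s - 8*(-25) = 9 - 8*(-25) = 9 + 200 = 209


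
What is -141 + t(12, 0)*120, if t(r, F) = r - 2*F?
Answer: 1299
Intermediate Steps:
-141 + t(12, 0)*120 = -141 + (12 - 2*0)*120 = -141 + (12 + 0)*120 = -141 + 12*120 = -141 + 1440 = 1299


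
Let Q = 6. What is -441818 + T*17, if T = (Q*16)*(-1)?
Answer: -443450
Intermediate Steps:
T = -96 (T = (6*16)*(-1) = 96*(-1) = -96)
-441818 + T*17 = -441818 - 96*17 = -441818 - 1632 = -443450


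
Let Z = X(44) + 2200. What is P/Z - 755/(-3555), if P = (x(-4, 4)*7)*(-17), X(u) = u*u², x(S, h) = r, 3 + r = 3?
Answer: 151/711 ≈ 0.21238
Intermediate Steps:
r = 0 (r = -3 + 3 = 0)
x(S, h) = 0
X(u) = u³
P = 0 (P = (0*7)*(-17) = 0*(-17) = 0)
Z = 87384 (Z = 44³ + 2200 = 85184 + 2200 = 87384)
P/Z - 755/(-3555) = 0/87384 - 755/(-3555) = 0*(1/87384) - 755*(-1/3555) = 0 + 151/711 = 151/711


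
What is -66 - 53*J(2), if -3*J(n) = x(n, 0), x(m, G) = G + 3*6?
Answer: 252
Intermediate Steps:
x(m, G) = 18 + G (x(m, G) = G + 18 = 18 + G)
J(n) = -6 (J(n) = -(18 + 0)/3 = -⅓*18 = -6)
-66 - 53*J(2) = -66 - 53*(-6) = -66 + 318 = 252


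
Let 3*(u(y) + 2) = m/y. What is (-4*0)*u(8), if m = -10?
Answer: 0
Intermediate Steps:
u(y) = -2 - 10/(3*y) (u(y) = -2 + (-10/y)/3 = -2 - 10/(3*y))
(-4*0)*u(8) = (-4*0)*(-2 - 10/3/8) = 0*(-2 - 10/3*⅛) = 0*(-2 - 5/12) = 0*(-29/12) = 0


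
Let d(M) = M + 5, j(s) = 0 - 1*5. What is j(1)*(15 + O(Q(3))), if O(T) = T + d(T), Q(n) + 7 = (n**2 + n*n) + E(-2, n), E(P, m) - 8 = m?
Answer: -320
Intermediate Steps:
E(P, m) = 8 + m
j(s) = -5 (j(s) = 0 - 5 = -5)
d(M) = 5 + M
Q(n) = 1 + n + 2*n**2 (Q(n) = -7 + ((n**2 + n*n) + (8 + n)) = -7 + ((n**2 + n**2) + (8 + n)) = -7 + (2*n**2 + (8 + n)) = -7 + (8 + n + 2*n**2) = 1 + n + 2*n**2)
O(T) = 5 + 2*T (O(T) = T + (5 + T) = 5 + 2*T)
j(1)*(15 + O(Q(3))) = -5*(15 + (5 + 2*(1 + 3 + 2*3**2))) = -5*(15 + (5 + 2*(1 + 3 + 2*9))) = -5*(15 + (5 + 2*(1 + 3 + 18))) = -5*(15 + (5 + 2*22)) = -5*(15 + (5 + 44)) = -5*(15 + 49) = -5*64 = -320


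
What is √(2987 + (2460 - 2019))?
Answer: 2*√857 ≈ 58.549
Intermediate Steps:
√(2987 + (2460 - 2019)) = √(2987 + 441) = √3428 = 2*√857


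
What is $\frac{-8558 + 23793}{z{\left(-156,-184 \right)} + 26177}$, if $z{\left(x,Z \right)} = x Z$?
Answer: $\frac{15235}{54881} \approx 0.2776$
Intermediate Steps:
$z{\left(x,Z \right)} = Z x$
$\frac{-8558 + 23793}{z{\left(-156,-184 \right)} + 26177} = \frac{-8558 + 23793}{\left(-184\right) \left(-156\right) + 26177} = \frac{15235}{28704 + 26177} = \frac{15235}{54881}$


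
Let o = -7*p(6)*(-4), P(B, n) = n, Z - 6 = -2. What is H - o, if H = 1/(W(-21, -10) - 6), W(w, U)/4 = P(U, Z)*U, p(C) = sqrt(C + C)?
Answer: -1/166 - 56*sqrt(3) ≈ -97.001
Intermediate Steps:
Z = 4 (Z = 6 - 2 = 4)
p(C) = sqrt(2)*sqrt(C) (p(C) = sqrt(2*C) = sqrt(2)*sqrt(C))
W(w, U) = 16*U (W(w, U) = 4*(4*U) = 16*U)
o = 56*sqrt(3) (o = -7*sqrt(2)*sqrt(6)*(-4) = -14*sqrt(3)*(-4) = 56*sqrt(3) ≈ 96.995)
H = -1/166 (H = 1/(16*(-10) - 6) = 1/(-160 - 6) = 1/(-166) = -1/166 ≈ -0.0060241)
H - o = -1/166 - 56*sqrt(3)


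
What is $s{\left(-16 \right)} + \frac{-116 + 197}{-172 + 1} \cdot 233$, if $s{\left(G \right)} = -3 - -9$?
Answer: $- \frac{1983}{19} \approx -104.37$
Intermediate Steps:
$s{\left(G \right)} = 6$ ($s{\left(G \right)} = -3 + 9 = 6$)
$s{\left(-16 \right)} + \frac{-116 + 197}{-172 + 1} \cdot 233 = 6 + \frac{-116 + 197}{-172 + 1} \cdot 233 = 6 + \frac{81}{-171} \cdot 233 = 6 + 81 \left(- \frac{1}{171}\right) 233 = 6 - \frac{2097}{19} = - \frac{1983}{19}$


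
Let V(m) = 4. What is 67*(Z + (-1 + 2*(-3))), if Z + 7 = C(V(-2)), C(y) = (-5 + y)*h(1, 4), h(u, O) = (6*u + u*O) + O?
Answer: -1876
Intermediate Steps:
h(u, O) = O + 6*u + O*u (h(u, O) = (6*u + O*u) + O = O + 6*u + O*u)
C(y) = -70 + 14*y (C(y) = (-5 + y)*(4 + 6*1 + 4*1) = (-5 + y)*(4 + 6 + 4) = (-5 + y)*14 = -70 + 14*y)
Z = -21 (Z = -7 + (-70 + 14*4) = -7 + (-70 + 56) = -7 - 14 = -21)
67*(Z + (-1 + 2*(-3))) = 67*(-21 + (-1 + 2*(-3))) = 67*(-21 + (-1 - 6)) = 67*(-21 - 7) = 67*(-28) = -1876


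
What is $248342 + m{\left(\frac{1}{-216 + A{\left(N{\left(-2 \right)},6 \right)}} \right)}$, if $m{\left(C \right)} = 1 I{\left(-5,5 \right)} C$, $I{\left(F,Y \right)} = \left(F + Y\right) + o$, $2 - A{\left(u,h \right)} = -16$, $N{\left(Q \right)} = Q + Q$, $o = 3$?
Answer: $\frac{16390571}{66} \approx 2.4834 \cdot 10^{5}$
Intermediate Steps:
$N{\left(Q \right)} = 2 Q$
$A{\left(u,h \right)} = 18$ ($A{\left(u,h \right)} = 2 - -16 = 2 + 16 = 18$)
$I{\left(F,Y \right)} = 3 + F + Y$ ($I{\left(F,Y \right)} = \left(F + Y\right) + 3 = 3 + F + Y$)
$m{\left(C \right)} = 3 C$ ($m{\left(C \right)} = 1 \left(3 - 5 + 5\right) C = 1 \cdot 3 C = 3 C$)
$248342 + m{\left(\frac{1}{-216 + A{\left(N{\left(-2 \right)},6 \right)}} \right)} = 248342 + \frac{3}{-216 + 18} = 248342 + \frac{3}{-198} = 248342 + 3 \left(- \frac{1}{198}\right) = 248342 - \frac{1}{66} = \frac{16390571}{66}$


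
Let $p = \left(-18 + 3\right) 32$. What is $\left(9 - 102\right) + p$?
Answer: $-573$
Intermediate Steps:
$p = -480$ ($p = \left(-15\right) 32 = -480$)
$\left(9 - 102\right) + p = \left(9 - 102\right) - 480 = -93 - 480 = -573$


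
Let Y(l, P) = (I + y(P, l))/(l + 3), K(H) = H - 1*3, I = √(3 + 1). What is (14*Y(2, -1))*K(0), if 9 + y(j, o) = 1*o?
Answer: 42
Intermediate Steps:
I = 2 (I = √4 = 2)
y(j, o) = -9 + o (y(j, o) = -9 + 1*o = -9 + o)
K(H) = -3 + H (K(H) = H - 3 = -3 + H)
Y(l, P) = (-7 + l)/(3 + l) (Y(l, P) = (2 + (-9 + l))/(l + 3) = (-7 + l)/(3 + l))
(14*Y(2, -1))*K(0) = (14*((-7 + 2)/(3 + 2)))*(-3 + 0) = (14*(-5/5))*(-3) = (14*((⅕)*(-5)))*(-3) = (14*(-1))*(-3) = -14*(-3) = 42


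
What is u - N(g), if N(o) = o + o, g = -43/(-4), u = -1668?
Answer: -3379/2 ≈ -1689.5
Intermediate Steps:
g = 43/4 (g = -¼*(-43) = 43/4 ≈ 10.750)
N(o) = 2*o
u - N(g) = -1668 - 2*43/4 = -1668 - 1*43/2 = -1668 - 43/2 = -3379/2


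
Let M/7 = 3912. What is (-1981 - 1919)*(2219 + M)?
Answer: -115451700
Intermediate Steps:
M = 27384 (M = 7*3912 = 27384)
(-1981 - 1919)*(2219 + M) = (-1981 - 1919)*(2219 + 27384) = -3900*29603 = -115451700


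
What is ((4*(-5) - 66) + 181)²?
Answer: 9025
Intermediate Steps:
((4*(-5) - 66) + 181)² = ((-20 - 66) + 181)² = (-86 + 181)² = 95² = 9025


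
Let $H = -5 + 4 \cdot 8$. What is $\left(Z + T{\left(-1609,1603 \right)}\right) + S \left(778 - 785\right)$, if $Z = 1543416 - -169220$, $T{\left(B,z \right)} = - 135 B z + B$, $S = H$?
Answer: $349906483$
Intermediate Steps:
$H = 27$ ($H = -5 + 32 = 27$)
$S = 27$
$T{\left(B,z \right)} = B - 135 B z$ ($T{\left(B,z \right)} = - 135 B z + B = B - 135 B z$)
$Z = 1712636$ ($Z = 1543416 + 169220 = 1712636$)
$\left(Z + T{\left(-1609,1603 \right)}\right) + S \left(778 - 785\right) = \left(1712636 - 1609 \left(1 - 216405\right)\right) + 27 \left(778 - 785\right) = \left(1712636 - 1609 \left(1 - 216405\right)\right) + 27 \left(-7\right) = \left(1712636 - -348194036\right) - 189 = \left(1712636 + 348194036\right) - 189 = 349906672 - 189 = 349906483$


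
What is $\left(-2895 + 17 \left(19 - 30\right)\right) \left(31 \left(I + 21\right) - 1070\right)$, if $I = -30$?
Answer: $4157618$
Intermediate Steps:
$\left(-2895 + 17 \left(19 - 30\right)\right) \left(31 \left(I + 21\right) - 1070\right) = \left(-2895 + 17 \left(19 - 30\right)\right) \left(31 \left(-30 + 21\right) - 1070\right) = \left(-2895 + 17 \left(-11\right)\right) \left(31 \left(-9\right) - 1070\right) = \left(-2895 - 187\right) \left(-279 - 1070\right) = \left(-3082\right) \left(-1349\right) = 4157618$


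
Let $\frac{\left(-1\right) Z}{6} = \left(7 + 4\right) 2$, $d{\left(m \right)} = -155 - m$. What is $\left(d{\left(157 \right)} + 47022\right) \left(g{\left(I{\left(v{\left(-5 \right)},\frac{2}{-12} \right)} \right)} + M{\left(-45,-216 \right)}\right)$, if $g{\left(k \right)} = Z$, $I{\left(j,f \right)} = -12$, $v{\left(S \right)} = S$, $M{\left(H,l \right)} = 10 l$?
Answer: $-107059320$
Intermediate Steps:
$Z = -132$ ($Z = - 6 \left(7 + 4\right) 2 = - 6 \cdot 11 \cdot 2 = \left(-6\right) 22 = -132$)
$g{\left(k \right)} = -132$
$\left(d{\left(157 \right)} + 47022\right) \left(g{\left(I{\left(v{\left(-5 \right)},\frac{2}{-12} \right)} \right)} + M{\left(-45,-216 \right)}\right) = \left(\left(-155 - 157\right) + 47022\right) \left(-132 + 10 \left(-216\right)\right) = \left(\left(-155 - 157\right) + 47022\right) \left(-132 - 2160\right) = \left(-312 + 47022\right) \left(-2292\right) = 46710 \left(-2292\right) = -107059320$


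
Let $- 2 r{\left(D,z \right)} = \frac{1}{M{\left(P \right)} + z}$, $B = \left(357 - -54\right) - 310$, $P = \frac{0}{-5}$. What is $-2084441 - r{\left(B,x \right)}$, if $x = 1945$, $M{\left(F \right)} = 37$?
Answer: $- \frac{8262724123}{3964} \approx -2.0844 \cdot 10^{6}$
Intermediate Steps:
$P = 0$ ($P = 0 \left(- \frac{1}{5}\right) = 0$)
$B = 101$ ($B = \left(357 + 54\right) - 310 = 411 - 310 = 101$)
$r{\left(D,z \right)} = - \frac{1}{2 \left(37 + z\right)}$
$-2084441 - r{\left(B,x \right)} = -2084441 - - \frac{1}{74 + 2 \cdot 1945} = -2084441 - - \frac{1}{74 + 3890} = -2084441 - - \frac{1}{3964} = -2084441 + \frac{1}{3964} = - \frac{8262724123}{3964}$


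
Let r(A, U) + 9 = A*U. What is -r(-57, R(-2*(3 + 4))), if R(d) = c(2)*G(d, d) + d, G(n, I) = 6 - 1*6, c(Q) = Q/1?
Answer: -789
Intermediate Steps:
c(Q) = Q (c(Q) = Q*1 = Q)
G(n, I) = 0 (G(n, I) = 6 - 6 = 0)
R(d) = d (R(d) = 2*0 + d = 0 + d = d)
r(A, U) = -9 + A*U
-r(-57, R(-2*(3 + 4))) = -(-9 - (-114)*(3 + 4)) = -(-9 - (-114)*7) = -(-9 - 57*(-14)) = -(-9 + 798) = -1*789 = -789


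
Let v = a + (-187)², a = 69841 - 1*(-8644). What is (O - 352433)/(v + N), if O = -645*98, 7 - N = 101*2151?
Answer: 415643/103790 ≈ 4.0047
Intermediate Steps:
a = 78485 (a = 69841 + 8644 = 78485)
v = 113454 (v = 78485 + (-187)² = 78485 + 34969 = 113454)
N = -217244 (N = 7 - 101*2151 = 7 - 1*217251 = 7 - 217251 = -217244)
O = -63210
(O - 352433)/(v + N) = (-63210 - 352433)/(113454 - 217244) = -415643/(-103790) = -415643*(-1/103790) = 415643/103790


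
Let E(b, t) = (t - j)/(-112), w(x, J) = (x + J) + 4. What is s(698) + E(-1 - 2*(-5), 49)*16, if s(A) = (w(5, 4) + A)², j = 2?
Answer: 3538600/7 ≈ 5.0551e+5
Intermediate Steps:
w(x, J) = 4 + J + x (w(x, J) = (J + x) + 4 = 4 + J + x)
s(A) = (13 + A)² (s(A) = ((4 + 4 + 5) + A)² = (13 + A)²)
E(b, t) = 1/56 - t/112 (E(b, t) = (t - 1*2)/(-112) = (t - 2)*(-1/112) = (-2 + t)*(-1/112) = 1/56 - t/112)
s(698) + E(-1 - 2*(-5), 49)*16 = (13 + 698)² + (1/56 - 1/112*49)*16 = 711² + (1/56 - 7/16)*16 = 505521 - 47/112*16 = 505521 - 47/7 = 3538600/7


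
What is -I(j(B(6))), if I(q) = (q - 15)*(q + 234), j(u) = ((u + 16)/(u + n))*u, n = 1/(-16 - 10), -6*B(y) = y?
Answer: 11180/81 ≈ 138.02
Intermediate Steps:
B(y) = -y/6
n = -1/26 (n = 1/(-26) = -1/26 ≈ -0.038462)
j(u) = u*(16 + u)/(-1/26 + u) (j(u) = ((u + 16)/(u - 1/26))*u = ((16 + u)/(-1/26 + u))*u = u*(16 + u)/(-1/26 + u))
I(q) = (-15 + q)*(234 + q)
-I(j(B(6))) = -(-3510 + (26*(-⅙*6)*(16 - ⅙*6)/(-1 + 26*(-⅙*6)))² + 219*(26*(-⅙*6)*(16 - ⅙*6)/(-1 + 26*(-⅙*6)))) = -(-3510 + (26*(-1)*(16 - 1)/(-1 + 26*(-1)))² + 219*(26*(-1)*(16 - 1)/(-1 + 26*(-1)))) = -(-3510 + (26*(-1)*15/(-1 - 26))² + 219*(26*(-1)*15/(-1 - 26))) = -(-3510 + (26*(-1)*15/(-27))² + 219*(26*(-1)*15/(-27))) = -(-3510 + (26*(-1)*(-1/27)*15)² + 219*(26*(-1)*(-1/27)*15)) = -(-3510 + (130/9)² + 219*(130/9)) = -(-3510 + 16900/81 + 9490/3) = -1*(-11180/81) = 11180/81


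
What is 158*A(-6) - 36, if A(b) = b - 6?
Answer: -1932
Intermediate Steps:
A(b) = -6 + b
158*A(-6) - 36 = 158*(-6 - 6) - 36 = 158*(-12) - 36 = -1896 - 36 = -1932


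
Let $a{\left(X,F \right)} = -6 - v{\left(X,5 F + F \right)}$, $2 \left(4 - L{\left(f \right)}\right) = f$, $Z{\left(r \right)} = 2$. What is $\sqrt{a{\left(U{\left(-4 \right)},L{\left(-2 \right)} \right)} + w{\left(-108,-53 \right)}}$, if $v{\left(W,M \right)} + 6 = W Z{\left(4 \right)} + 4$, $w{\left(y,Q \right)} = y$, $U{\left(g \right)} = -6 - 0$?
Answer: $10 i \approx 10.0 i$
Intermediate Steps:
$L{\left(f \right)} = 4 - \frac{f}{2}$
$U{\left(g \right)} = -6$ ($U{\left(g \right)} = -6 + 0 = -6$)
$v{\left(W,M \right)} = -2 + 2 W$ ($v{\left(W,M \right)} = -6 + \left(W 2 + 4\right) = -6 + \left(2 W + 4\right) = -6 + \left(4 + 2 W\right) = -2 + 2 W$)
$a{\left(X,F \right)} = -4 - 2 X$ ($a{\left(X,F \right)} = -6 - \left(-2 + 2 X\right) = -4 - 2 X$)
$\sqrt{a{\left(U{\left(-4 \right)},L{\left(-2 \right)} \right)} + w{\left(-108,-53 \right)}} = \sqrt{\left(-4 - -12\right) - 108} = \sqrt{\left(-4 + 12\right) - 108} = \sqrt{8 - 108} = \sqrt{-100} = 10 i$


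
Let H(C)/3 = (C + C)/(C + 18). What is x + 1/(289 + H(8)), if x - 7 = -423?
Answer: -1572883/3781 ≈ -416.00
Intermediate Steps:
x = -416 (x = 7 - 423 = -416)
H(C) = 6*C/(18 + C) (H(C) = 3*((C + C)/(C + 18)) = 3*((2*C)/(18 + C)) = 3*(2*C/(18 + C)) = 6*C/(18 + C))
x + 1/(289 + H(8)) = -416 + 1/(289 + 6*8/(18 + 8)) = -416 + 1/(289 + 6*8/26) = -416 + 1/(289 + 6*8*(1/26)) = -416 + 1/(289 + 24/13) = -416 + 1/(3781/13) = -416 + 13/3781 = -1572883/3781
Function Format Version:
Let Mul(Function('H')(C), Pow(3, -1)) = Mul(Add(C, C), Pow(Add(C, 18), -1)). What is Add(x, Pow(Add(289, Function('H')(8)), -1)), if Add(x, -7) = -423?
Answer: Rational(-1572883, 3781) ≈ -416.00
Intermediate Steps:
x = -416 (x = Add(7, -423) = -416)
Function('H')(C) = Mul(6, C, Pow(Add(18, C), -1)) (Function('H')(C) = Mul(3, Mul(Add(C, C), Pow(Add(C, 18), -1))) = Mul(3, Mul(Mul(2, C), Pow(Add(18, C), -1))) = Mul(3, Mul(2, C, Pow(Add(18, C), -1))) = Mul(6, C, Pow(Add(18, C), -1)))
Add(x, Pow(Add(289, Function('H')(8)), -1)) = Add(-416, Pow(Add(289, Mul(6, 8, Pow(Add(18, 8), -1))), -1)) = Add(-416, Pow(Add(289, Mul(6, 8, Pow(26, -1))), -1)) = Add(-416, Pow(Add(289, Mul(6, 8, Rational(1, 26))), -1)) = Add(-416, Pow(Add(289, Rational(24, 13)), -1)) = Add(-416, Pow(Rational(3781, 13), -1)) = Add(-416, Rational(13, 3781)) = Rational(-1572883, 3781)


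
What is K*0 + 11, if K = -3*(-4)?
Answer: 11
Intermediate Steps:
K = 12
K*0 + 11 = 12*0 + 11 = 0 + 11 = 11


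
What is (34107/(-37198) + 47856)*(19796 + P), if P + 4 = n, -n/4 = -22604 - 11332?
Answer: 138435857413608/18599 ≈ 7.4432e+9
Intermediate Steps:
n = 135744 (n = -4*(-22604 - 11332) = -4*(-33936) = 135744)
P = 135740 (P = -4 + 135744 = 135740)
(34107/(-37198) + 47856)*(19796 + P) = (34107/(-37198) + 47856)*(19796 + 135740) = (34107*(-1/37198) + 47856)*155536 = (-34107/37198 + 47856)*155536 = (1780113381/37198)*155536 = 138435857413608/18599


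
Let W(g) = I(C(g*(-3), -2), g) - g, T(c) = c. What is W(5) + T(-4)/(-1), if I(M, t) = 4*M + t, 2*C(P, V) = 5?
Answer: 14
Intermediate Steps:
C(P, V) = 5/2 (C(P, V) = (½)*5 = 5/2)
I(M, t) = t + 4*M
W(g) = 10 (W(g) = (g + 4*(5/2)) - g = (g + 10) - g = (10 + g) - g = 10)
W(5) + T(-4)/(-1) = 10 - 4/(-1) = 10 - 4*(-1) = 10 + 4 = 14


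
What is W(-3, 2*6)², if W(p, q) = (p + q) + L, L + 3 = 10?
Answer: 256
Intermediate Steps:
L = 7 (L = -3 + 10 = 7)
W(p, q) = 7 + p + q (W(p, q) = (p + q) + 7 = 7 + p + q)
W(-3, 2*6)² = (7 - 3 + 2*6)² = (7 - 3 + 12)² = 16² = 256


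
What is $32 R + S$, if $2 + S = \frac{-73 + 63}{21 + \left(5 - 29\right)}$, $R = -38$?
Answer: $- \frac{3644}{3} \approx -1214.7$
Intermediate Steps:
$S = \frac{4}{3}$ ($S = -2 + \frac{-73 + 63}{21 + \left(5 - 29\right)} = -2 - \frac{10}{21 - 24} = -2 - \frac{10}{-3} = -2 - - \frac{10}{3} = -2 + \frac{10}{3} = \frac{4}{3} \approx 1.3333$)
$32 R + S = 32 \left(-38\right) + \frac{4}{3} = -1216 + \frac{4}{3} = - \frac{3644}{3}$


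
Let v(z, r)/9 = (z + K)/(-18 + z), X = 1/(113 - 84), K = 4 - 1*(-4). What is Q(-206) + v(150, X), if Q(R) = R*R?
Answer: 933829/22 ≈ 42447.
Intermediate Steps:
K = 8 (K = 4 + 4 = 8)
Q(R) = R²
X = 1/29 ≈ 0.034483
v(z, r) = 9*(8 + z)/(-18 + z) (v(z, r) = 9*((z + 8)/(-18 + z)) = 9*((8 + z)/(-18 + z)) = 9*(8 + z)/(-18 + z))
Q(-206) + v(150, X) = (-206)² + 9*(8 + 150)/(-18 + 150) = 42436 + 9*158/132 = 42436 + 9*(1/132)*158 = 42436 + 237/22 = 933829/22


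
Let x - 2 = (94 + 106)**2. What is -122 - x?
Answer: -40124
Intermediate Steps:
x = 40002 (x = 2 + (94 + 106)**2 = 2 + 200**2 = 2 + 40000 = 40002)
-122 - x = -122 - 1*40002 = -122 - 40002 = -40124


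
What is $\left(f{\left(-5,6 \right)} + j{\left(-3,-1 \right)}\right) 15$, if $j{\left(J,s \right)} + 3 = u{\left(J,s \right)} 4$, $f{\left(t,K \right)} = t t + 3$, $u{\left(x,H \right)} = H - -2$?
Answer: $435$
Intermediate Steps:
$u{\left(x,H \right)} = 2 + H$ ($u{\left(x,H \right)} = H + 2 = 2 + H$)
$f{\left(t,K \right)} = 3 + t^{2}$ ($f{\left(t,K \right)} = t^{2} + 3 = 3 + t^{2}$)
$j{\left(J,s \right)} = 5 + 4 s$ ($j{\left(J,s \right)} = -3 + \left(2 + s\right) 4 = -3 + \left(8 + 4 s\right) = 5 + 4 s$)
$\left(f{\left(-5,6 \right)} + j{\left(-3,-1 \right)}\right) 15 = \left(\left(3 + \left(-5\right)^{2}\right) + \left(5 + 4 \left(-1\right)\right)\right) 15 = \left(\left(3 + 25\right) + \left(5 - 4\right)\right) 15 = \left(28 + 1\right) 15 = 29 \cdot 15 = 435$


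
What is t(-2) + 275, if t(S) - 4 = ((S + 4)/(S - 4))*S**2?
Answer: 833/3 ≈ 277.67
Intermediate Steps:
t(S) = 4 + S**2*(4 + S)/(-4 + S) (t(S) = 4 + ((S + 4)/(S - 4))*S**2 = 4 + ((4 + S)/(-4 + S))*S**2 = 4 + S**2*(4 + S)/(-4 + S))
t(-2) + 275 = (-16 + (-2)**3 + 4*(-2) + 4*(-2)**2)/(-4 - 2) + 275 = (-16 - 8 - 8 + 4*4)/(-6) + 275 = -(-16 - 8 - 8 + 16)/6 + 275 = -1/6*(-16) + 275 = 8/3 + 275 = 833/3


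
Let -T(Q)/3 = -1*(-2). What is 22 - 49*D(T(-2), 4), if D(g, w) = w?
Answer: -174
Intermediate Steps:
T(Q) = -6 (T(Q) = -(-3)*(-2) = -3*2 = -6)
22 - 49*D(T(-2), 4) = 22 - 49*4 = 22 - 196 = -174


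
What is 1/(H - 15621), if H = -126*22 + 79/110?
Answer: -110/2023151 ≈ -5.4371e-5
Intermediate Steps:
H = -304841/110 (H = -2772 + 79*(1/110) = -2772 + 79/110 = -304841/110 ≈ -2771.3)
1/(H - 15621) = 1/(-304841/110 - 15621) = 1/(-2023151/110) = -110/2023151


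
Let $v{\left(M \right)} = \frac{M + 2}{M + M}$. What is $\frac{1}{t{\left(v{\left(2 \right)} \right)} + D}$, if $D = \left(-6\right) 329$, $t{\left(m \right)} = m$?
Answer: $- \frac{1}{1973} \approx -0.00050684$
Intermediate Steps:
$v{\left(M \right)} = \frac{2 + M}{2 M}$
$D = -1974$
$\frac{1}{t{\left(v{\left(2 \right)} \right)} + D} = \frac{1}{\frac{2 + 2}{2 \cdot 2} - 1974} = \frac{1}{\frac{1}{2} \cdot \frac{1}{2} \cdot 4 - 1974} = \frac{1}{1 - 1974} = \frac{1}{-1973} = - \frac{1}{1973}$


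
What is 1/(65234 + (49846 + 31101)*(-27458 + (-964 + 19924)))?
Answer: -1/687822372 ≈ -1.4539e-9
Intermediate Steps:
1/(65234 + (49846 + 31101)*(-27458 + (-964 + 19924))) = 1/(65234 + 80947*(-27458 + 18960)) = 1/(65234 + 80947*(-8498)) = 1/(65234 - 687887606) = 1/(-687822372) = -1/687822372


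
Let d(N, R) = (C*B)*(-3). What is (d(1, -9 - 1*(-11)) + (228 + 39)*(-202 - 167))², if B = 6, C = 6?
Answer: 9728074161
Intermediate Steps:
d(N, R) = -108 (d(N, R) = (6*6)*(-3) = 36*(-3) = -108)
(d(1, -9 - 1*(-11)) + (228 + 39)*(-202 - 167))² = (-108 + (228 + 39)*(-202 - 167))² = (-108 + 267*(-369))² = (-108 - 98523)² = (-98631)² = 9728074161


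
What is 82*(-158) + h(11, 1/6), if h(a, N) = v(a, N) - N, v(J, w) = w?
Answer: -12956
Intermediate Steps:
h(a, N) = 0 (h(a, N) = N - N = 0)
82*(-158) + h(11, 1/6) = 82*(-158) + 0 = -12956 + 0 = -12956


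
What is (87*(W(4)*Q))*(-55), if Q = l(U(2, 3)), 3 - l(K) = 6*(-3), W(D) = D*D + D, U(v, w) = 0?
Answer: -2009700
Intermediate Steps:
W(D) = D + D² (W(D) = D² + D = D + D²)
l(K) = 21 (l(K) = 3 - 6*(-3) = 3 - 1*(-18) = 3 + 18 = 21)
Q = 21
(87*(W(4)*Q))*(-55) = (87*((4*(1 + 4))*21))*(-55) = (87*((4*5)*21))*(-55) = (87*(20*21))*(-55) = (87*420)*(-55) = 36540*(-55) = -2009700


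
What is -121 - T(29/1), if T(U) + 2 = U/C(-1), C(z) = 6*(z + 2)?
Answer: -743/6 ≈ -123.83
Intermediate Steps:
C(z) = 12 + 6*z (C(z) = 6*(2 + z) = 12 + 6*z)
T(U) = -2 + U/6 (T(U) = -2 + U/(12 + 6*(-1)) = -2 + U/(12 - 6) = -2 + U/6)
-121 - T(29/1) = -121 - (-2 + (29/1)/6) = -121 - (-2 + (29*1)/6) = -121 - (-2 + (⅙)*29) = -121 - (-2 + 29/6) = -121 - 1*17/6 = -121 - 17/6 = -743/6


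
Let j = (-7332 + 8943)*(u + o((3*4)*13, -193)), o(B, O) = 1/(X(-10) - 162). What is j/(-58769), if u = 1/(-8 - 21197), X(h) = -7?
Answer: 34433514/210607233005 ≈ 0.00016350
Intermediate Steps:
o(B, O) = -1/169 (o(B, O) = 1/(-7 - 162) = 1/(-169) = -1/169)
u = -1/21205 (u = 1/(-21205) = -1/21205 ≈ -4.7159e-5)
j = -34433514/3583645 (j = (-7332 + 8943)*(-1/21205 - 1/169) = 1611*(-21374/3583645) = -34433514/3583645 ≈ -9.6085)
j/(-58769) = -34433514/3583645/(-58769) = -34433514/3583645*(-1/58769) = 34433514/210607233005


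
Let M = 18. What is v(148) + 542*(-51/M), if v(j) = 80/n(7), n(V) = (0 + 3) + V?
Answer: -4583/3 ≈ -1527.7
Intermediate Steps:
n(V) = 3 + V
v(j) = 8 (v(j) = 80/(3 + 7) = 80/10 = 80*(⅒) = 8)
v(148) + 542*(-51/M) = 8 + 542*(-51/18) = 8 + 542*(-51*1/18) = 8 + 542*(-17/6) = 8 - 4607/3 = -4583/3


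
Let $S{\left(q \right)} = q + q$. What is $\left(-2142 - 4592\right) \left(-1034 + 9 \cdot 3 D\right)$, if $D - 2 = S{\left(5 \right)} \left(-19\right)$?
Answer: $41144740$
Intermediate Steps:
$S{\left(q \right)} = 2 q$
$D = -188$ ($D = 2 + 2 \cdot 5 \left(-19\right) = 2 + 10 \left(-19\right) = 2 - 190 = -188$)
$\left(-2142 - 4592\right) \left(-1034 + 9 \cdot 3 D\right) = \left(-2142 - 4592\right) \left(-1034 + 9 \cdot 3 \left(-188\right)\right) = - 6734 \left(-1034 + 27 \left(-188\right)\right) = - 6734 \left(-1034 - 5076\right) = \left(-6734\right) \left(-6110\right) = 41144740$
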